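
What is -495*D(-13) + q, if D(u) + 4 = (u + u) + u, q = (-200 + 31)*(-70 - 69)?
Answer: 44776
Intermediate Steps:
q = 23491 (q = -169*(-139) = 23491)
D(u) = -4 + 3*u (D(u) = -4 + ((u + u) + u) = -4 + (2*u + u) = -4 + 3*u)
-495*D(-13) + q = -495*(-4 + 3*(-13)) + 23491 = -495*(-4 - 39) + 23491 = -495*(-43) + 23491 = 21285 + 23491 = 44776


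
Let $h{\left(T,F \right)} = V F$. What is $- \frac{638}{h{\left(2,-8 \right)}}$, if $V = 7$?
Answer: $\frac{319}{28} \approx 11.393$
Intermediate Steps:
$h{\left(T,F \right)} = 7 F$
$- \frac{638}{h{\left(2,-8 \right)}} = - \frac{638}{7 \left(-8\right)} = - \frac{638}{-56} = \left(-638\right) \left(- \frac{1}{56}\right) = \frac{319}{28}$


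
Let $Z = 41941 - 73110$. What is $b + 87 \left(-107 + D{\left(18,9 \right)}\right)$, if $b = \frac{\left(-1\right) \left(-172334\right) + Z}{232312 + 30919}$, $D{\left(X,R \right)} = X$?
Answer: $- \frac{2038056468}{263231} \approx -7742.5$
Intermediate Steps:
$Z = -31169$ ($Z = 41941 - 73110 = -31169$)
$b = \frac{141165}{263231}$ ($b = \frac{\left(-1\right) \left(-172334\right) - 31169}{232312 + 30919} = \frac{172334 - 31169}{263231} = 141165 \cdot \frac{1}{263231} = \frac{141165}{263231} \approx 0.53628$)
$b + 87 \left(-107 + D{\left(18,9 \right)}\right) = \frac{141165}{263231} + 87 \left(-107 + 18\right) = \frac{141165}{263231} + 87 \left(-89\right) = \frac{141165}{263231} - 7743 = - \frac{2038056468}{263231}$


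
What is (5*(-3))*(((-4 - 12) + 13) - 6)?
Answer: 135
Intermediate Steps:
(5*(-3))*(((-4 - 12) + 13) - 6) = -15*((-16 + 13) - 6) = -15*(-3 - 6) = -15*(-9) = 135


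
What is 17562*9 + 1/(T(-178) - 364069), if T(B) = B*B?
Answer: 52536108329/332385 ≈ 1.5806e+5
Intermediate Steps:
T(B) = B**2
17562*9 + 1/(T(-178) - 364069) = 17562*9 + 1/((-178)**2 - 364069) = 158058 + 1/(31684 - 364069) = 158058 + 1/(-332385) = 158058 - 1/332385 = 52536108329/332385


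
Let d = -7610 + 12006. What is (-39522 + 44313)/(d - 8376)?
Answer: -4791/3980 ≈ -1.2038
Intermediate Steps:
d = 4396
(-39522 + 44313)/(d - 8376) = (-39522 + 44313)/(4396 - 8376) = 4791/(-3980) = 4791*(-1/3980) = -4791/3980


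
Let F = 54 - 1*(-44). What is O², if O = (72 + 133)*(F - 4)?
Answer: 371332900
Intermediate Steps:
F = 98 (F = 54 + 44 = 98)
O = 19270 (O = (72 + 133)*(98 - 4) = 205*94 = 19270)
O² = 19270² = 371332900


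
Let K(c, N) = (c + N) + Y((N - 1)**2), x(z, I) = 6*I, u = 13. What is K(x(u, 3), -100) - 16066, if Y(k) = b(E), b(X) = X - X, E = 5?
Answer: -16148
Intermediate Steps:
b(X) = 0
Y(k) = 0
K(c, N) = N + c (K(c, N) = (c + N) + 0 = (N + c) + 0 = N + c)
K(x(u, 3), -100) - 16066 = (-100 + 6*3) - 16066 = (-100 + 18) - 16066 = -82 - 16066 = -16148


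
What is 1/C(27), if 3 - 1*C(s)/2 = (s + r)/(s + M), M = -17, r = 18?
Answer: -⅓ ≈ -0.33333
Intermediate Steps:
C(s) = 6 - 2*(18 + s)/(-17 + s) (C(s) = 6 - 2*(s + 18)/(s - 17) = 6 - 2*(18 + s)/(-17 + s))
1/C(27) = 1/(2*(-69 + 2*27)/(-17 + 27)) = 1/(2*(-69 + 54)/10) = 1/(2*(⅒)*(-15)) = 1/(-3) = -⅓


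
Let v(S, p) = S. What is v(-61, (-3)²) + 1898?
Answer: 1837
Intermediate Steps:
v(-61, (-3)²) + 1898 = -61 + 1898 = 1837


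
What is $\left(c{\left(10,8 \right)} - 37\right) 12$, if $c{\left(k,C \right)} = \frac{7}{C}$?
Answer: $- \frac{867}{2} \approx -433.5$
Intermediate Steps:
$\left(c{\left(10,8 \right)} - 37\right) 12 = \left(\frac{7}{8} - 37\right) 12 = \left(- \frac{289}{8}\right) 12 = - \frac{867}{2}$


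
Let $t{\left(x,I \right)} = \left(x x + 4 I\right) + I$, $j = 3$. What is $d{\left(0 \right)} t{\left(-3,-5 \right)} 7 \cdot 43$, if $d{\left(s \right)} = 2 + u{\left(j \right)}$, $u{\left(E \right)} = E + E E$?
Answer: $-67424$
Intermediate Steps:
$t{\left(x,I \right)} = x^{2} + 5 I$ ($t{\left(x,I \right)} = \left(x^{2} + 4 I\right) + I = x^{2} + 5 I$)
$u{\left(E \right)} = E + E^{2}$
$d{\left(s \right)} = 14$ ($d{\left(s \right)} = 2 + 3 \left(1 + 3\right) = 2 + 3 \cdot 4 = 2 + 12 = 14$)
$d{\left(0 \right)} t{\left(-3,-5 \right)} 7 \cdot 43 = 14 \left(\left(-3\right)^{2} + 5 \left(-5\right)\right) 7 \cdot 43 = 14 \left(9 - 25\right) 7 \cdot 43 = 14 \left(-16\right) 7 \cdot 43 = \left(-224\right) 7 \cdot 43 = \left(-1568\right) 43 = -67424$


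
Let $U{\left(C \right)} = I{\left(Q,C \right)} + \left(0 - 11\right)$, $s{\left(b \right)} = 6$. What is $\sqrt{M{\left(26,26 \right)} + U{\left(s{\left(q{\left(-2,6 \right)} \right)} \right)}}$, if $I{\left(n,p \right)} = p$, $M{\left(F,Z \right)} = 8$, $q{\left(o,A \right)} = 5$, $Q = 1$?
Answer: $\sqrt{3} \approx 1.732$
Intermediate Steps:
$U{\left(C \right)} = -11 + C$ ($U{\left(C \right)} = C + \left(0 - 11\right) = C - 11 = -11 + C$)
$\sqrt{M{\left(26,26 \right)} + U{\left(s{\left(q{\left(-2,6 \right)} \right)} \right)}} = \sqrt{8 + \left(-11 + 6\right)} = \sqrt{8 - 5} = \sqrt{3}$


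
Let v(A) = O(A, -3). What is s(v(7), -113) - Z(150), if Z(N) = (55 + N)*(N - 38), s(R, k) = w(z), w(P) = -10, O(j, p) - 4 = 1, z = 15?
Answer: -22970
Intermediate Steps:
O(j, p) = 5 (O(j, p) = 4 + 1 = 5)
v(A) = 5
s(R, k) = -10
Z(N) = (-38 + N)*(55 + N) (Z(N) = (55 + N)*(-38 + N) = (-38 + N)*(55 + N))
s(v(7), -113) - Z(150) = -10 - (-2090 + 150² + 17*150) = -10 - (-2090 + 22500 + 2550) = -10 - 1*22960 = -10 - 22960 = -22970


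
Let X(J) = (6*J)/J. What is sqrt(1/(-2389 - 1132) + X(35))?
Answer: 65*sqrt(17605)/3521 ≈ 2.4494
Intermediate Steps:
X(J) = 6
sqrt(1/(-2389 - 1132) + X(35)) = sqrt(1/(-2389 - 1132) + 6) = sqrt(1/(-3521) + 6) = sqrt(-1/3521 + 6) = sqrt(21125/3521) = 65*sqrt(17605)/3521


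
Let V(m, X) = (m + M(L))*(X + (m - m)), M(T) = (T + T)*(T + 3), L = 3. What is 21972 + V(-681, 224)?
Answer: -122508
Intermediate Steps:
M(T) = 2*T*(3 + T) (M(T) = (2*T)*(3 + T) = 2*T*(3 + T))
V(m, X) = X*(36 + m) (V(m, X) = (m + 2*3*(3 + 3))*(X + (m - m)) = (m + 2*3*6)*(X + 0) = (m + 36)*X = (36 + m)*X = X*(36 + m))
21972 + V(-681, 224) = 21972 + 224*(36 - 681) = 21972 + 224*(-645) = 21972 - 144480 = -122508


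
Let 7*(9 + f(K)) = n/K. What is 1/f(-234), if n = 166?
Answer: -819/7454 ≈ -0.10987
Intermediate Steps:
f(K) = -9 + 166/(7*K) (f(K) = -9 + (166/K)/7 = -9 + 166/(7*K))
1/f(-234) = 1/(-9 + (166/7)/(-234)) = 1/(-9 + (166/7)*(-1/234)) = 1/(-9 - 83/819) = 1/(-7454/819) = -819/7454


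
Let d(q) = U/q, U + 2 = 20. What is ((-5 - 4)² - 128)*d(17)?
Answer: -846/17 ≈ -49.765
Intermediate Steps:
U = 18 (U = -2 + 20 = 18)
d(q) = 18/q
((-5 - 4)² - 128)*d(17) = ((-5 - 4)² - 128)*(18/17) = ((-9)² - 128)*(18*(1/17)) = (81 - 128)*(18/17) = -47*18/17 = -846/17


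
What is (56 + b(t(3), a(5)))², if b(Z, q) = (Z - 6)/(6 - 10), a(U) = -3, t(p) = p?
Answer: 51529/16 ≈ 3220.6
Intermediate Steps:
b(Z, q) = 3/2 - Z/4 (b(Z, q) = (-6 + Z)/(-4) = (-6 + Z)*(-¼) = 3/2 - Z/4)
(56 + b(t(3), a(5)))² = (56 + (3/2 - ¼*3))² = (56 + (3/2 - ¾))² = (56 + ¾)² = (227/4)² = 51529/16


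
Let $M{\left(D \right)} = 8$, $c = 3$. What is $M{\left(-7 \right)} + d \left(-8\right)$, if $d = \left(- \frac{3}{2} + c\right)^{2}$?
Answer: $-10$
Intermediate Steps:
$d = \frac{9}{4}$ ($d = \left(- \frac{3}{2} + 3\right)^{2} = \left(\frac{3}{2}\right)^{2} = \frac{9}{4} \approx 2.25$)
$M{\left(-7 \right)} + d \left(-8\right) = 8 + \frac{9}{4} \left(-8\right) = 8 - 18 = -10$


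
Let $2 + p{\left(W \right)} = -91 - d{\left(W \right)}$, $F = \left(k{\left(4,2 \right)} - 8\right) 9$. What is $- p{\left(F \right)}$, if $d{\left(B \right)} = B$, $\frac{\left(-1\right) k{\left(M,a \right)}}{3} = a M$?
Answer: $-195$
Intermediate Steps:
$k{\left(M,a \right)} = - 3 M a$ ($k{\left(M,a \right)} = - 3 a M = - 3 M a$)
$F = -288$ ($F = \left(\left(-3\right) 4 \cdot 2 - 8\right) 9 = \left(-24 - 8\right) 9 = \left(-32\right) 9 = -288$)
$p{\left(W \right)} = -93 - W$ ($p{\left(W \right)} = -2 - \left(91 + W\right) = -93 - W$)
$- p{\left(F \right)} = - (-93 - -288) = - (-93 + 288) = \left(-1\right) 195 = -195$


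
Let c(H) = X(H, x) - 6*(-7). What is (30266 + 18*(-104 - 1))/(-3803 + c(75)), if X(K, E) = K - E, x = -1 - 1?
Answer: -7094/921 ≈ -7.7025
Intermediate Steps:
x = -2
c(H) = 44 + H (c(H) = (H - 1*(-2)) - 6*(-7) = (H + 2) + 42 = (2 + H) + 42 = 44 + H)
(30266 + 18*(-104 - 1))/(-3803 + c(75)) = (30266 + 18*(-104 - 1))/(-3803 + (44 + 75)) = (30266 + 18*(-105))/(-3803 + 119) = (30266 - 1890)/(-3684) = 28376*(-1/3684) = -7094/921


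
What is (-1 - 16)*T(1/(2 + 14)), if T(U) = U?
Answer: -17/16 ≈ -1.0625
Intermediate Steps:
(-1 - 16)*T(1/(2 + 14)) = (-1 - 16)/(2 + 14) = -17/16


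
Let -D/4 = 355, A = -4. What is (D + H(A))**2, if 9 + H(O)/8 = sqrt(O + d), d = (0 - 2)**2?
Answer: 2226064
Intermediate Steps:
d = 4 (d = (-2)**2 = 4)
D = -1420 (D = -4*355 = -1420)
H(O) = -72 + 8*sqrt(4 + O) (H(O) = -72 + 8*sqrt(O + 4) = -72 + 8*sqrt(4 + O))
(D + H(A))**2 = (-1420 + (-72 + 8*sqrt(4 - 4)))**2 = (-1420 + (-72 + 8*sqrt(0)))**2 = (-1420 + (-72 + 8*0))**2 = (-1420 + (-72 + 0))**2 = (-1420 - 72)**2 = (-1492)**2 = 2226064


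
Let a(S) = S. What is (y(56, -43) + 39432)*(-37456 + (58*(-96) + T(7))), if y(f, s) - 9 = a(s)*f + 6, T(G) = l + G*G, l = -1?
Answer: -1591788064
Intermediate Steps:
T(G) = -1 + G² (T(G) = -1 + G*G = -1 + G²)
y(f, s) = 15 + f*s (y(f, s) = 9 + (s*f + 6) = 9 + (f*s + 6) = 9 + (6 + f*s) = 15 + f*s)
(y(56, -43) + 39432)*(-37456 + (58*(-96) + T(7))) = ((15 + 56*(-43)) + 39432)*(-37456 + (58*(-96) + (-1 + 7²))) = ((15 - 2408) + 39432)*(-37456 + (-5568 + (-1 + 49))) = (-2393 + 39432)*(-37456 + (-5568 + 48)) = 37039*(-37456 - 5520) = 37039*(-42976) = -1591788064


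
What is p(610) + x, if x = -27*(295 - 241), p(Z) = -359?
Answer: -1817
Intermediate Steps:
x = -1458 (x = -27*54 = -1458)
p(610) + x = -359 - 1458 = -1817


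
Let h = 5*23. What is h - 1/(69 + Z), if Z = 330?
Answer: 45884/399 ≈ 115.00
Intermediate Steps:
h = 115
h - 1/(69 + Z) = 115 - 1/(69 + 330) = 115 - 1/399 = 45884/399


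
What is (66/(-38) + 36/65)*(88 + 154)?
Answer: -353562/1235 ≈ -286.29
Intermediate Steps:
(66/(-38) + 36/65)*(88 + 154) = (66*(-1/38) + 36*(1/65))*242 = (-33/19 + 36/65)*242 = -1461/1235*242 = -353562/1235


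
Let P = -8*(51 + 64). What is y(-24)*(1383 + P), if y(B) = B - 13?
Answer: -17131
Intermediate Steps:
P = -920 (P = -8*115 = -920)
y(B) = -13 + B
y(-24)*(1383 + P) = (-13 - 24)*(1383 - 920) = -37*463 = -17131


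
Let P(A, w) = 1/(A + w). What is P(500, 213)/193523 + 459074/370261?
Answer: 63343902671787/51089315905639 ≈ 1.2399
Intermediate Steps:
P(500, 213)/193523 + 459074/370261 = 1/((500 + 213)*193523) + 459074/370261 = (1/193523)/713 + 459074*(1/370261) = (1/713)*(1/193523) + 459074/370261 = 1/137981899 + 459074/370261 = 63343902671787/51089315905639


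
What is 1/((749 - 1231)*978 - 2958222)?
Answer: -1/3429618 ≈ -2.9158e-7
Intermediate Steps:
1/((749 - 1231)*978 - 2958222) = 1/(-482*978 - 2958222) = 1/(-471396 - 2958222) = 1/(-3429618) = -1/3429618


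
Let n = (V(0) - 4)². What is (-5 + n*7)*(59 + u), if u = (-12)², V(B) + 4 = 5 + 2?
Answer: 406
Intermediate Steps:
V(B) = 3 (V(B) = -4 + (5 + 2) = -4 + 7 = 3)
n = 1 (n = (3 - 4)² = (-1)² = 1)
u = 144
(-5 + n*7)*(59 + u) = (-5 + 1*7)*(59 + 144) = (-5 + 7)*203 = 2*203 = 406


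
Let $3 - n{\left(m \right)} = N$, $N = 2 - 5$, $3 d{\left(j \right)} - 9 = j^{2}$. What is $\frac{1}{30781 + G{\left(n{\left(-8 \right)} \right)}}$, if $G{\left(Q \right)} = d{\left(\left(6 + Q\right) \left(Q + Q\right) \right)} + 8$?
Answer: $\frac{1}{37704} \approx 2.6522 \cdot 10^{-5}$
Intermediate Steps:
$d{\left(j \right)} = 3 + \frac{j^{2}}{3}$
$N = -3$
$n{\left(m \right)} = 6$ ($n{\left(m \right)} = 3 - -3 = 3 + 3 = 6$)
$G{\left(Q \right)} = 11 + \frac{4 Q^{2} \left(6 + Q\right)^{2}}{3}$ ($G{\left(Q \right)} = \left(3 + \frac{\left(\left(6 + Q\right) \left(Q + Q\right)\right)^{2}}{3}\right) + 8 = \left(3 + \frac{\left(\left(6 + Q\right) 2 Q\right)^{2}}{3}\right) + 8 = \left(3 + \frac{\left(2 Q \left(6 + Q\right)\right)^{2}}{3}\right) + 8 = \left(3 + \frac{4 Q^{2} \left(6 + Q\right)^{2}}{3}\right) + 8 = 11 + \frac{4 Q^{2} \left(6 + Q\right)^{2}}{3}$)
$\frac{1}{30781 + G{\left(n{\left(-8 \right)} \right)}} = \frac{1}{30781 + \left(11 + \frac{4 \cdot 6^{2} \left(6 + 6\right)^{2}}{3}\right)} = \frac{1}{30781 + \left(11 + \frac{4}{3} \cdot 36 \cdot 12^{2}\right)} = \frac{1}{30781 + \left(11 + \frac{4}{3} \cdot 36 \cdot 144\right)} = \frac{1}{30781 + \left(11 + 6912\right)} = \frac{1}{30781 + 6923} = \frac{1}{37704}$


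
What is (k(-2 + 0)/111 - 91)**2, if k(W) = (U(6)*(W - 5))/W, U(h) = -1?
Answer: 408403681/49284 ≈ 8286.7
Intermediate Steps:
k(W) = (5 - W)/W (k(W) = (-(W - 5))/W = (-(-5 + W))/W = (5 - W)/W)
(k(-2 + 0)/111 - 91)**2 = (((5 - (-2 + 0))/(-2 + 0))/111 - 91)**2 = (((5 - 1*(-2))/(-2))*(1/111) - 91)**2 = (-(5 + 2)/2*(1/111) - 91)**2 = (-1/2*7*(1/111) - 91)**2 = (-7/2*1/111 - 91)**2 = (-7/222 - 91)**2 = (-20209/222)**2 = 408403681/49284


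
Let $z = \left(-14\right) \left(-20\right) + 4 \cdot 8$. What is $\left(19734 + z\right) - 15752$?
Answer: $4294$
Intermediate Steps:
$z = 312$ ($z = 280 + 32 = 312$)
$\left(19734 + z\right) - 15752 = \left(19734 + 312\right) - 15752 = 20046 - 15752 = 4294$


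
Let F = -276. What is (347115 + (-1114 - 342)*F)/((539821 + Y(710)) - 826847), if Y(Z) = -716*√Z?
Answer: -107487075123/41009969458 + 134065809*√710/20504984729 ≈ -2.4468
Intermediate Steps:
(347115 + (-1114 - 342)*F)/((539821 + Y(710)) - 826847) = (347115 + (-1114 - 342)*(-276))/((539821 - 716*√710) - 826847) = (347115 - 1456*(-276))/(-287026 - 716*√710) = (347115 + 401856)/(-287026 - 716*√710) = 748971/(-287026 - 716*√710)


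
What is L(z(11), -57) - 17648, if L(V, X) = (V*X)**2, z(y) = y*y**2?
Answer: 5755784041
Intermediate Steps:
z(y) = y**3
L(V, X) = V**2*X**2
L(z(11), -57) - 17648 = (11**3)**2*(-57)**2 - 17648 = 1331**2*3249 - 17648 = 1771561*3249 - 17648 = 5755801689 - 17648 = 5755784041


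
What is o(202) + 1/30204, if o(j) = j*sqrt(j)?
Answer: 1/30204 + 202*sqrt(202) ≈ 2871.0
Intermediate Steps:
o(j) = j**(3/2)
o(202) + 1/30204 = 202**(3/2) + 1/30204 = 202*sqrt(202) + 1/30204 = 1/30204 + 202*sqrt(202)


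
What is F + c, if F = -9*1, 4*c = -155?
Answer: -191/4 ≈ -47.750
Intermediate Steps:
c = -155/4 (c = (¼)*(-155) = -155/4 ≈ -38.750)
F = -9
F + c = -9 - 155/4 = -191/4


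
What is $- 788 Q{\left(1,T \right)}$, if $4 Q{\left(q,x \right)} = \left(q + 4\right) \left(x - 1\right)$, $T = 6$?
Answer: $-4925$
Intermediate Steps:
$Q{\left(q,x \right)} = \frac{\left(-1 + x\right) \left(4 + q\right)}{4}$ ($Q{\left(q,x \right)} = \frac{\left(q + 4\right) \left(x - 1\right)}{4} = \frac{\left(4 + q\right) \left(-1 + x\right)}{4} = \frac{\left(-1 + x\right) \left(4 + q\right)}{4}$)
$- 788 Q{\left(1,T \right)} = - 788 \left(-1 + 6 - \frac{1}{4} + \frac{1}{4} \cdot 1 \cdot 6\right) = - 788 \left(-1 + 6 - \frac{1}{4} + \frac{3}{2}\right) = \left(-788\right) \frac{25}{4} = -4925$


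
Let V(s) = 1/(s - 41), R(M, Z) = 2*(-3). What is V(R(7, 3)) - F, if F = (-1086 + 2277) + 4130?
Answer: -250088/47 ≈ -5321.0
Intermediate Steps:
R(M, Z) = -6
V(s) = 1/(-41 + s)
F = 5321 (F = 1191 + 4130 = 5321)
V(R(7, 3)) - F = 1/(-41 - 6) - 1*5321 = 1/(-47) - 5321 = -1/47 - 5321 = -250088/47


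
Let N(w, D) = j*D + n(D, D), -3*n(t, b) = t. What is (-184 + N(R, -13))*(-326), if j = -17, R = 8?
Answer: -40424/3 ≈ -13475.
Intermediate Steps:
n(t, b) = -t/3
N(w, D) = -52*D/3 (N(w, D) = -17*D - D/3 = -52*D/3)
(-184 + N(R, -13))*(-326) = (-184 - 52/3*(-13))*(-326) = (-184 + 676/3)*(-326) = (124/3)*(-326) = -40424/3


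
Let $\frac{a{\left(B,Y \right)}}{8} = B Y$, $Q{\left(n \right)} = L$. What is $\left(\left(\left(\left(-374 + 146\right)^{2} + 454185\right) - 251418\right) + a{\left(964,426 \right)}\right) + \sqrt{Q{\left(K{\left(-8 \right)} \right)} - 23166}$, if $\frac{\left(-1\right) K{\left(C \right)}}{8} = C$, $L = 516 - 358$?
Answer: $3540063 + 4 i \sqrt{1438} \approx 3.5401 \cdot 10^{6} + 151.68 i$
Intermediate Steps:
$L = 158$
$K{\left(C \right)} = - 8 C$
$Q{\left(n \right)} = 158$
$a{\left(B,Y \right)} = 8 B Y$
$\left(\left(\left(\left(-374 + 146\right)^{2} + 454185\right) - 251418\right) + a{\left(964,426 \right)}\right) + \sqrt{Q{\left(K{\left(-8 \right)} \right)} - 23166} = \left(\left(\left(\left(-374 + 146\right)^{2} + 454185\right) - 251418\right) + 8 \cdot 964 \cdot 426\right) + \sqrt{158 - 23166} = \left(\left(\left(\left(-228\right)^{2} + 454185\right) - 251418\right) + 3285312\right) + \sqrt{-23008} = \left(\left(\left(51984 + 454185\right) - 251418\right) + 3285312\right) + 4 i \sqrt{1438} = \left(\left(506169 - 251418\right) + 3285312\right) + 4 i \sqrt{1438} = \left(254751 + 3285312\right) + 4 i \sqrt{1438} = 3540063 + 4 i \sqrt{1438}$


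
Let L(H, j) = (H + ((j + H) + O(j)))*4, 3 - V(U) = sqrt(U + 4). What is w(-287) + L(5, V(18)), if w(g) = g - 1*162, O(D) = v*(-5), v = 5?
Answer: -497 - 4*sqrt(22) ≈ -515.76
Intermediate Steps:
O(D) = -25 (O(D) = 5*(-5) = -25)
w(g) = -162 + g (w(g) = g - 162 = -162 + g)
V(U) = 3 - sqrt(4 + U) (V(U) = 3 - sqrt(U + 4) = 3 - sqrt(4 + U))
L(H, j) = -100 + 4*j + 8*H (L(H, j) = (H + ((j + H) - 25))*4 = (H + ((H + j) - 25))*4 = (H + (-25 + H + j))*4 = (-25 + j + 2*H)*4 = -100 + 4*j + 8*H)
w(-287) + L(5, V(18)) = (-162 - 287) + (-100 + 4*(3 - sqrt(4 + 18)) + 8*5) = -449 + (-100 + 4*(3 - sqrt(22)) + 40) = -449 + (-100 + (12 - 4*sqrt(22)) + 40) = -449 + (-48 - 4*sqrt(22)) = -497 - 4*sqrt(22)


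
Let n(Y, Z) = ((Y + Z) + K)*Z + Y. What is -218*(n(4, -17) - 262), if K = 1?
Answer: 11772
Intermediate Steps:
n(Y, Z) = Y + Z*(1 + Y + Z) (n(Y, Z) = ((Y + Z) + 1)*Z + Y = (1 + Y + Z)*Z + Y = Z*(1 + Y + Z) + Y = Y + Z*(1 + Y + Z))
-218*(n(4, -17) - 262) = -218*((4 - 17 + (-17)**2 + 4*(-17)) - 262) = -218*((4 - 17 + 289 - 68) - 262) = -218*(208 - 262) = -218*(-54) = 11772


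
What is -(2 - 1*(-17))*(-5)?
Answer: 95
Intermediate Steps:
-(2 - 1*(-17))*(-5) = -(2 + 17)*(-5) = -1*19*(-5) = -19*(-5) = 95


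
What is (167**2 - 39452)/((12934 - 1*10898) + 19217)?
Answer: -11563/21253 ≈ -0.54406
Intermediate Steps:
(167**2 - 39452)/((12934 - 1*10898) + 19217) = (27889 - 39452)/((12934 - 10898) + 19217) = -11563/(2036 + 19217) = -11563/21253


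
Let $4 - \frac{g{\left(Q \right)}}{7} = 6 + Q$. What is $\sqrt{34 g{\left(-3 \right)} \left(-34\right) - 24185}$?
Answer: $i \sqrt{32277} \approx 179.66 i$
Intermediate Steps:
$g{\left(Q \right)} = -14 - 7 Q$ ($g{\left(Q \right)} = 28 - 7 \left(6 + Q\right) = 28 - \left(42 + 7 Q\right) = -14 - 7 Q$)
$\sqrt{34 g{\left(-3 \right)} \left(-34\right) - 24185} = \sqrt{34 \left(-14 - -21\right) \left(-34\right) - 24185} = \sqrt{34 \left(-14 + 21\right) \left(-34\right) - 24185} = \sqrt{34 \cdot 7 \left(-34\right) - 24185} = \sqrt{238 \left(-34\right) - 24185} = \sqrt{-8092 - 24185} = \sqrt{-32277} = i \sqrt{32277}$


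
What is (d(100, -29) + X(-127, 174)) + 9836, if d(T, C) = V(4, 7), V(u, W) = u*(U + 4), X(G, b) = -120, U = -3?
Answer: 9720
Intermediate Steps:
V(u, W) = u (V(u, W) = u*(-3 + 4) = u*1 = u)
d(T, C) = 4
(d(100, -29) + X(-127, 174)) + 9836 = (4 - 120) + 9836 = -116 + 9836 = 9720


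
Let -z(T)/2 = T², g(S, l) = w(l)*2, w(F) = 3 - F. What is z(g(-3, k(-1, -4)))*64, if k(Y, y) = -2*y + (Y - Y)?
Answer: -12800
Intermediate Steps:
k(Y, y) = -2*y (k(Y, y) = -2*y + 0 = -2*y)
g(S, l) = 6 - 2*l (g(S, l) = (3 - l)*2 = 6 - 2*l)
z(T) = -2*T²
z(g(-3, k(-1, -4)))*64 = -2*(6 - (-4)*(-4))²*64 = -2*(6 - 2*8)²*64 = -2*(6 - 16)²*64 = -2*(-10)²*64 = -2*100*64 = -200*64 = -12800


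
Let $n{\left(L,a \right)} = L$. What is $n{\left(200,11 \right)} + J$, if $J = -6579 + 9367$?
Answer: $2988$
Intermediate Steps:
$J = 2788$
$n{\left(200,11 \right)} + J = 200 + 2788 = 2988$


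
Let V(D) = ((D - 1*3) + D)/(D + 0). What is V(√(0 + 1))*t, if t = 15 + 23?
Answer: -38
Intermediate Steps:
V(D) = (-3 + 2*D)/D (V(D) = ((D - 3) + D)/D = ((-3 + D) + D)/D = (-3 + 2*D)/D)
t = 38
V(√(0 + 1))*t = (2 - 3/√(0 + 1))*38 = (2 - 3/(√1))*38 = (2 - 3/1)*38 = (2 - 3*1)*38 = (2 - 3)*38 = -1*38 = -38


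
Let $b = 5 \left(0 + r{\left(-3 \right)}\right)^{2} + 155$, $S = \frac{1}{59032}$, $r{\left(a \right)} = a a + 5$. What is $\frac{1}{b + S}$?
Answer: $\frac{59032}{67001321} \approx 0.00088106$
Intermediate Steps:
$r{\left(a \right)} = 5 + a^{2}$ ($r{\left(a \right)} = a^{2} + 5 = 5 + a^{2}$)
$S = \frac{1}{59032} \approx 1.694 \cdot 10^{-5}$
$b = 1135$ ($b = 5 \left(0 + \left(5 + \left(-3\right)^{2}\right)\right)^{2} + 155 = 5 \left(0 + \left(5 + 9\right)\right)^{2} + 155 = 5 \left(0 + 14\right)^{2} + 155 = 5 \cdot 14^{2} + 155 = 5 \cdot 196 + 155 = 980 + 155 = 1135$)
$\frac{1}{b + S} = \frac{1}{1135 + \frac{1}{59032}} = \frac{1}{\frac{67001321}{59032}} = \frac{59032}{67001321}$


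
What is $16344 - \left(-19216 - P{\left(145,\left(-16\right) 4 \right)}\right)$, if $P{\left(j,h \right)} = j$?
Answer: $35705$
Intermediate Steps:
$16344 - \left(-19216 - P{\left(145,\left(-16\right) 4 \right)}\right) = 16344 - \left(-19216 - 145\right) = 16344 - -19361 = 16344 + 19361 = 35705$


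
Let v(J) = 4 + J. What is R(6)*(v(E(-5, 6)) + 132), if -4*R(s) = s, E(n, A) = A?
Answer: -213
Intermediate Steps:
R(s) = -s/4
R(6)*(v(E(-5, 6)) + 132) = (-1/4*6)*((4 + 6) + 132) = -3*(10 + 132)/2 = -3/2*142 = -213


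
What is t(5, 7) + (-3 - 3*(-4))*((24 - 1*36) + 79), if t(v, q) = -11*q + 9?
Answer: 535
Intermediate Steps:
t(v, q) = 9 - 11*q
t(5, 7) + (-3 - 3*(-4))*((24 - 1*36) + 79) = (9 - 11*7) + (-3 - 3*(-4))*((24 - 1*36) + 79) = (9 - 77) + (-3 + 12)*((24 - 36) + 79) = -68 + 9*(-12 + 79) = -68 + 9*67 = -68 + 603 = 535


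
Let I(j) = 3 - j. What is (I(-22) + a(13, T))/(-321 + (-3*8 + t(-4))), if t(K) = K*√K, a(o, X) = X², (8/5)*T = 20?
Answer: -250125/476356 + 1450*I/119089 ≈ -0.52508 + 0.012176*I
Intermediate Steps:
T = 25/2 (T = (5/8)*20 = 25/2 ≈ 12.500)
t(K) = K^(3/2)
(I(-22) + a(13, T))/(-321 + (-3*8 + t(-4))) = ((3 - 1*(-22)) + (25/2)²)/(-321 + (-3*8 + (-4)^(3/2))) = ((3 + 22) + 625/4)/(-321 + (-24 - 8*I)) = (25 + 625/4)/(-345 - 8*I) = 725*((-345 + 8*I)/119089)/4 = 725*(-345 + 8*I)/476356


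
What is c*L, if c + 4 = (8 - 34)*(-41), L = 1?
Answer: 1062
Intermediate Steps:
c = 1062 (c = -4 + (8 - 34)*(-41) = -4 - 26*(-41) = -4 + 1066 = 1062)
c*L = 1062*1 = 1062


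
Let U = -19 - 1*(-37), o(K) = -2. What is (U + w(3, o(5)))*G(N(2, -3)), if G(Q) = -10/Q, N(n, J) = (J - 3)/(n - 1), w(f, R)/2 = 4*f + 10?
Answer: 310/3 ≈ 103.33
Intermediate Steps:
w(f, R) = 20 + 8*f (w(f, R) = 2*(4*f + 10) = 2*(10 + 4*f) = 20 + 8*f)
N(n, J) = (-3 + J)/(-1 + n)
U = 18 (U = -19 + 37 = 18)
(U + w(3, o(5)))*G(N(2, -3)) = (18 + (20 + 8*3))*(-10*(-1 + 2)/(-3 - 3)) = (18 + (20 + 24))*(-10/(-6/1)) = (18 + 44)*(-10/(1*(-6))) = 62*(-10/(-6)) = 62*(-10*(-⅙)) = 62*(5/3) = 310/3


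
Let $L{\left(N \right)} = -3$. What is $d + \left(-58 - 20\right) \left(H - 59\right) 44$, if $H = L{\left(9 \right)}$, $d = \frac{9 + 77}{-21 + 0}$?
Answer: $\frac{4468378}{21} \approx 2.1278 \cdot 10^{5}$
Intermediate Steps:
$d = - \frac{86}{21}$ ($d = \frac{86}{-21} = 86 \left(- \frac{1}{21}\right) = - \frac{86}{21} \approx -4.0952$)
$H = -3$
$d + \left(-58 - 20\right) \left(H - 59\right) 44 = - \frac{86}{21} + \left(-58 - 20\right) \left(-3 - 59\right) 44 = - \frac{86}{21} + \left(-78\right) \left(-62\right) 44 = - \frac{86}{21} + 4836 \cdot 44 = - \frac{86}{21} + 212784 = \frac{4468378}{21}$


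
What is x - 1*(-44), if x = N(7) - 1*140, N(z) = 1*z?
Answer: -89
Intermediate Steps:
N(z) = z
x = -133 (x = 7 - 1*140 = 7 - 140 = -133)
x - 1*(-44) = -133 - 1*(-44) = -133 + 44 = -89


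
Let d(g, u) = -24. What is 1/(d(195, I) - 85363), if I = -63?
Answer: -1/85387 ≈ -1.1711e-5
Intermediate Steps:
1/(d(195, I) - 85363) = 1/(-24 - 85363) = 1/(-85387) = -1/85387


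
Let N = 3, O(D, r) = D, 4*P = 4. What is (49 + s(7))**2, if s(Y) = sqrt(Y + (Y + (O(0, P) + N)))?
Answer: (49 + sqrt(17))**2 ≈ 2822.1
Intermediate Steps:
P = 1 (P = (1/4)*4 = 1)
s(Y) = sqrt(3 + 2*Y) (s(Y) = sqrt(Y + (Y + (0 + 3))) = sqrt(Y + (Y + 3)) = sqrt(Y + (3 + Y)) = sqrt(3 + 2*Y))
(49 + s(7))**2 = (49 + sqrt(3 + 2*7))**2 = (49 + sqrt(3 + 14))**2 = (49 + sqrt(17))**2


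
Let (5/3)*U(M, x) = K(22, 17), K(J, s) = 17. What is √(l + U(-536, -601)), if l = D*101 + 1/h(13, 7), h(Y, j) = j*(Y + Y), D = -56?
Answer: I*√4675282430/910 ≈ 75.139*I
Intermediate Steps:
h(Y, j) = 2*Y*j (h(Y, j) = j*(2*Y) = 2*Y*j)
U(M, x) = 51/5 (U(M, x) = (⅗)*17 = 51/5)
l = -1029391/182 (l = -56*101 + 1/(2*13*7) = -5656 + 1/182 = -1029391/182 ≈ -5656.0)
√(l + U(-536, -601)) = √(-1029391/182 + 51/5) = √(-5137673/910) = I*√4675282430/910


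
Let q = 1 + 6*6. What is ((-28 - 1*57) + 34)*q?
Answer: -1887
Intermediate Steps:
q = 37 (q = 1 + 36 = 37)
((-28 - 1*57) + 34)*q = ((-28 - 1*57) + 34)*37 = ((-28 - 57) + 34)*37 = (-85 + 34)*37 = -51*37 = -1887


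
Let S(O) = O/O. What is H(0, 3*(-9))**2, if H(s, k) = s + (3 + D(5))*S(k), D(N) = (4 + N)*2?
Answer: 441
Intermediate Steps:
D(N) = 8 + 2*N
S(O) = 1
H(s, k) = 21 + s (H(s, k) = s + (3 + (8 + 2*5))*1 = s + (3 + (8 + 10))*1 = s + (3 + 18)*1 = s + 21*1 = s + 21 = 21 + s)
H(0, 3*(-9))**2 = (21 + 0)**2 = 21**2 = 441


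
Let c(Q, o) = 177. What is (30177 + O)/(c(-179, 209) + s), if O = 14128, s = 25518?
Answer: 8861/5139 ≈ 1.7243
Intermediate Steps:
(30177 + O)/(c(-179, 209) + s) = (30177 + 14128)/(177 + 25518) = 44305/25695 = 44305*(1/25695) = 8861/5139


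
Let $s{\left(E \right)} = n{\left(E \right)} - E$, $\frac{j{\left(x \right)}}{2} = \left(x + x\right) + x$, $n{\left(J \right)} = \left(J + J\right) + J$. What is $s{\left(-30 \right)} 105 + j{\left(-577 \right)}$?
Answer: $-9762$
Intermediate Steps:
$n{\left(J \right)} = 3 J$ ($n{\left(J \right)} = 2 J + J = 3 J$)
$j{\left(x \right)} = 6 x$ ($j{\left(x \right)} = 2 \left(\left(x + x\right) + x\right) = 2 \left(2 x + x\right) = 2 \cdot 3 x = 6 x$)
$s{\left(E \right)} = 2 E$ ($s{\left(E \right)} = 3 E - E = 2 E$)
$s{\left(-30 \right)} 105 + j{\left(-577 \right)} = 2 \left(-30\right) 105 + 6 \left(-577\right) = \left(-60\right) 105 - 3462 = -6300 - 3462 = -9762$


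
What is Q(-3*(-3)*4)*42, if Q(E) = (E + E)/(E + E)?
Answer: 42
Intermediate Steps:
Q(E) = 1 (Q(E) = (2*E)/((2*E)) = (2*E)*(1/(2*E)) = 1)
Q(-3*(-3)*4)*42 = 1*42 = 42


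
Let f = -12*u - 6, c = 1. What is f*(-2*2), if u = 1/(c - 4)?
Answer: 8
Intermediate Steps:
u = -⅓ (u = 1/(1 - 4) = 1/(-3) = -⅓ ≈ -0.33333)
f = -2 (f = -12*(-⅓) - 6 = 4 - 6 = -2)
f*(-2*2) = -(-4)*2 = -2*(-4) = 8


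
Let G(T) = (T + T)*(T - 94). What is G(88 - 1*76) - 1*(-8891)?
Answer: 6923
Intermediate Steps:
G(T) = 2*T*(-94 + T) (G(T) = (2*T)*(-94 + T) = 2*T*(-94 + T))
G(88 - 1*76) - 1*(-8891) = 2*(88 - 1*76)*(-94 + (88 - 1*76)) - 1*(-8891) = 2*(88 - 76)*(-94 + (88 - 76)) + 8891 = 2*12*(-94 + 12) + 8891 = 2*12*(-82) + 8891 = -1968 + 8891 = 6923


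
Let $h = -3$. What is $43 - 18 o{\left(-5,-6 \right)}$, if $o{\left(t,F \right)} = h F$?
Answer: $-281$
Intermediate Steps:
$o{\left(t,F \right)} = - 3 F$
$43 - 18 o{\left(-5,-6 \right)} = 43 - 18 \left(\left(-3\right) \left(-6\right)\right) = 43 - 324 = -281$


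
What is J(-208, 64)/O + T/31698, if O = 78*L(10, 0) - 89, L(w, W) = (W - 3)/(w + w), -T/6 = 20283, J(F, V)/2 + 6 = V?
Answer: -8851087/1773327 ≈ -4.9912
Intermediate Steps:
J(F, V) = -12 + 2*V
T = -121698 (T = -6*20283 = -121698)
L(w, W) = (-3 + W)/(2*w) (L(w, W) = (-3 + W)/((2*w)) = (-3 + W)*(1/(2*w)) = (-3 + W)/(2*w))
O = -1007/10 (O = 78*((½)*(-3 + 0)/10) - 89 = 78*((½)*(⅒)*(-3)) - 89 = 78*(-3/20) - 89 = -117/10 - 89 = -1007/10 ≈ -100.70)
J(-208, 64)/O + T/31698 = (-12 + 2*64)/(-1007/10) - 121698/31698 = (-12 + 128)*(-10/1007) - 121698*1/31698 = 116*(-10/1007) - 6761/1761 = -1160/1007 - 6761/1761 = -8851087/1773327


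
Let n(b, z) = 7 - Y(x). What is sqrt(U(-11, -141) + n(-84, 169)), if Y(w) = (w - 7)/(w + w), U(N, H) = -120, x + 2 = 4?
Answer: I*sqrt(447)/2 ≈ 10.571*I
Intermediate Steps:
x = 2 (x = -2 + 4 = 2)
Y(w) = (-7 + w)/(2*w) (Y(w) = (-7 + w)/((2*w)) = (-7 + w)*(1/(2*w)) = (-7 + w)/(2*w))
n(b, z) = 33/4 (n(b, z) = 7 - (-7 + 2)/(2*2) = 7 - (-5)/(2*2) = 7 - 1*(-5/4) = 7 + 5/4 = 33/4)
sqrt(U(-11, -141) + n(-84, 169)) = sqrt(-120 + 33/4) = sqrt(-447/4) = I*sqrt(447)/2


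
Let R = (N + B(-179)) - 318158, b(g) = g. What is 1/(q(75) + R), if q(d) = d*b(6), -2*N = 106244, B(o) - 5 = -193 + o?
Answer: -1/371197 ≈ -2.6940e-6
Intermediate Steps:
B(o) = -188 + o (B(o) = 5 + (-193 + o) = -188 + o)
N = -53122 (N = -½*106244 = -53122)
q(d) = 6*d (q(d) = d*6 = 6*d)
R = -371647 (R = (-53122 + (-188 - 179)) - 318158 = (-53122 - 367) - 318158 = -53489 - 318158 = -371647)
1/(q(75) + R) = 1/(6*75 - 371647) = 1/(450 - 371647) = 1/(-371197) = -1/371197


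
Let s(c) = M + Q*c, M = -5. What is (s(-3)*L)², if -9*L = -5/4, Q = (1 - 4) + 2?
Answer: 25/324 ≈ 0.077160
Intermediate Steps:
Q = -1 (Q = -3 + 2 = -1)
s(c) = -5 - c
L = 5/36 (L = -(-5)/(9*4) = -⅑*(-5/4) = 5/36 ≈ 0.13889)
(s(-3)*L)² = ((-5 - 1*(-3))*(5/36))² = ((-5 + 3)*(5/36))² = (-2*5/36)² = (-5/18)² = 25/324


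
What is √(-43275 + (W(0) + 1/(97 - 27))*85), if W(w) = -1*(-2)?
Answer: I*√8448342/14 ≈ 207.61*I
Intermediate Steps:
W(w) = 2
√(-43275 + (W(0) + 1/(97 - 27))*85) = √(-43275 + (2 + 1/(97 - 27))*85) = √(-43275 + (2 + 1/70)*85) = √(-43275 + (141/70)*85) = √(-43275 + 2397/14) = √(-603453/14) = I*√8448342/14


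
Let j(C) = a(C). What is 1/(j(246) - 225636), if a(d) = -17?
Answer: -1/225653 ≈ -4.4316e-6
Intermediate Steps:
j(C) = -17
1/(j(246) - 225636) = 1/(-17 - 225636) = 1/(-225653) = -1/225653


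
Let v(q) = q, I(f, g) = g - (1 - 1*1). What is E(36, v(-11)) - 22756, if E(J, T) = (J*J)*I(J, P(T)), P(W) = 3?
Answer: -18868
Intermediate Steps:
I(f, g) = g (I(f, g) = g - (1 - 1) = g - 1*0 = g + 0 = g)
E(J, T) = 3*J² (E(J, T) = (J*J)*3 = J²*3 = 3*J²)
E(36, v(-11)) - 22756 = 3*36² - 22756 = 3*1296 - 22756 = 3888 - 22756 = -18868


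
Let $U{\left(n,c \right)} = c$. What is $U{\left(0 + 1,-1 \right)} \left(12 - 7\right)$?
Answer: $-5$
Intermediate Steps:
$U{\left(0 + 1,-1 \right)} \left(12 - 7\right) = - (12 - 7) = \left(-1\right) 5 = -5$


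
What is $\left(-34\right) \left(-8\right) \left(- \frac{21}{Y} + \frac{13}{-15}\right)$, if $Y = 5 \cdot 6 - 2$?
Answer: $- \frac{6596}{15} \approx -439.73$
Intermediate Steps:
$Y = 28$ ($Y = 30 - 2 = 28$)
$\left(-34\right) \left(-8\right) \left(- \frac{21}{Y} + \frac{13}{-15}\right) = \left(-34\right) \left(-8\right) \left(- \frac{21}{28} + \frac{13}{-15}\right) = 272 \left(\left(-21\right) \frac{1}{28} + 13 \left(- \frac{1}{15}\right)\right) = 272 \left(- \frac{3}{4} - \frac{13}{15}\right) = 272 \left(- \frac{97}{60}\right) = - \frac{6596}{15}$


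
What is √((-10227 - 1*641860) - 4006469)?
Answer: 2*I*√1164639 ≈ 2158.4*I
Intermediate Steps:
√((-10227 - 1*641860) - 4006469) = √((-10227 - 641860) - 4006469) = √(-652087 - 4006469) = √(-4658556) = 2*I*√1164639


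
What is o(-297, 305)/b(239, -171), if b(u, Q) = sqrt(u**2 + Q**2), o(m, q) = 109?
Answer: 109*sqrt(86362)/86362 ≈ 0.37091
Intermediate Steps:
b(u, Q) = sqrt(Q**2 + u**2)
o(-297, 305)/b(239, -171) = 109/(sqrt((-171)**2 + 239**2)) = 109/(sqrt(29241 + 57121)) = 109/(sqrt(86362)) = 109*(sqrt(86362)/86362) = 109*sqrt(86362)/86362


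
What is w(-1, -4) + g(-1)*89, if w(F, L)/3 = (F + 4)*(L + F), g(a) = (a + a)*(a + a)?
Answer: 311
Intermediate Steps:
g(a) = 4*a**2 (g(a) = (2*a)*(2*a) = 4*a**2)
w(F, L) = 3*(4 + F)*(F + L) (w(F, L) = 3*((F + 4)*(L + F)) = 3*((4 + F)*(F + L)) = 3*(4 + F)*(F + L))
w(-1, -4) + g(-1)*89 = (3*(-1)**2 + 12*(-1) + 12*(-4) + 3*(-1)*(-4)) + (4*(-1)**2)*89 = (3*1 - 12 - 48 + 12) + (4*1)*89 = (3 - 12 - 48 + 12) + 4*89 = -45 + 356 = 311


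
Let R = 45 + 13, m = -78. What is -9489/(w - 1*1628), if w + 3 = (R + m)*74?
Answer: 3163/1037 ≈ 3.0501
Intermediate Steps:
R = 58
w = -1483 (w = -3 + (58 - 78)*74 = -3 - 20*74 = -3 - 1480 = -1483)
-9489/(w - 1*1628) = -9489/(-1483 - 1*1628) = -9489/(-1483 - 1628) = -9489/(-3111) = -9489*(-1/3111) = 3163/1037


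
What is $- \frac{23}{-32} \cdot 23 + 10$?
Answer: $\frac{849}{32} \approx 26.531$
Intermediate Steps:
$- \frac{23}{-32} \cdot 23 + 10 = \left(-23\right) \left(- \frac{1}{32}\right) 23 + 10 = \frac{23}{32} \cdot 23 + 10 = \frac{529}{32} + 10 = \frac{849}{32}$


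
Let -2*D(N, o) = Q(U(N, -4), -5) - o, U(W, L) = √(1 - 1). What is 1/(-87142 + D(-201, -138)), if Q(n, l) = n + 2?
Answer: -1/87212 ≈ -1.1466e-5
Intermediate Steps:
U(W, L) = 0 (U(W, L) = √0 = 0)
Q(n, l) = 2 + n
D(N, o) = -1 + o/2 (D(N, o) = -((2 + 0) - o)/2 = -(2 - o)/2 = -1 + o/2)
1/(-87142 + D(-201, -138)) = 1/(-87142 + (-1 + (½)*(-138))) = 1/(-87142 + (-1 - 69)) = 1/(-87142 - 70) = 1/(-87212) = -1/87212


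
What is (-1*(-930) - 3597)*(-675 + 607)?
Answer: 181356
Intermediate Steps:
(-1*(-930) - 3597)*(-675 + 607) = (930 - 3597)*(-68) = -2667*(-68) = 181356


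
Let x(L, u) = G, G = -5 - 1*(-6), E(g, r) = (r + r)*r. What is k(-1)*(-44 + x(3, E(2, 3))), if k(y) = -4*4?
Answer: 688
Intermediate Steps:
E(g, r) = 2*r² (E(g, r) = (2*r)*r = 2*r²)
k(y) = -16
G = 1 (G = -5 + 6 = 1)
x(L, u) = 1
k(-1)*(-44 + x(3, E(2, 3))) = -16*(-44 + 1) = -16*(-43) = 688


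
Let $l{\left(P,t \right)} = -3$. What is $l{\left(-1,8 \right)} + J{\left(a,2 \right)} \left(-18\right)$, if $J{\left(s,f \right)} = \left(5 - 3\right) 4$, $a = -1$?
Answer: $-147$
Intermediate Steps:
$J{\left(s,f \right)} = 8$ ($J{\left(s,f \right)} = 2 \cdot 4 = 8$)
$l{\left(-1,8 \right)} + J{\left(a,2 \right)} \left(-18\right) = -3 + 8 \left(-18\right) = -3 - 144 = -147$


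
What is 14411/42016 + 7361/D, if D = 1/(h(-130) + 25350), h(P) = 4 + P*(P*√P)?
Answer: 7841479455115/42016 + 124400900*I*√130 ≈ 1.8663e+8 + 1.4184e+9*I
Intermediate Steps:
h(P) = 4 + P^(5/2) (h(P) = 4 + P*P^(3/2) = 4 + P^(5/2))
D = 1/(25354 + 16900*I*√130) (D = 1/((4 + (-130)^(5/2)) + 25350) = 1/((4 + 16900*I*√130) + 25350) = 1/(25354 + 16900*I*√130) ≈ 6.7124e-7 - 5.1014e-6*I)
14411/42016 + 7361/D = 14411/42016 + 7361/(12677/18886062658 - 4225*I*√130/9443031329)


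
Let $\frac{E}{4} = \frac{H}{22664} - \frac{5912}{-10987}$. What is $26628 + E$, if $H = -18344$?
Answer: $\frac{828793903408}{31126171} \approx 26627.0$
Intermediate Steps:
$E = - \frac{33777980}{31126171}$ ($E = 4 \left(- \frac{18344}{22664} - \frac{5912}{-10987}\right) = 4 \left(\left(-18344\right) \frac{1}{22664} - - \frac{5912}{10987}\right) = 4 \left(- \frac{2293}{2833} + \frac{5912}{10987}\right) = 4 \left(- \frac{8444495}{31126171}\right) = - \frac{33777980}{31126171} \approx -1.0852$)
$26628 + E = 26628 - \frac{33777980}{31126171} = \frac{828793903408}{31126171}$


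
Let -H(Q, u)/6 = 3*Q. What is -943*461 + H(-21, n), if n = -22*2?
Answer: -434345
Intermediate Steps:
n = -44
H(Q, u) = -18*Q
-943*461 + H(-21, n) = -943*461 - 18*(-21) = -434723 + 378 = -434345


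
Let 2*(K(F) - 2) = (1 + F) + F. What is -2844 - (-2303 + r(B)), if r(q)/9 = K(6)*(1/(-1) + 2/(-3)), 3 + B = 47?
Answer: -827/2 ≈ -413.50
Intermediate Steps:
B = 44 (B = -3 + 47 = 44)
K(F) = 5/2 + F (K(F) = 2 + ((1 + F) + F)/2 = 2 + (1 + 2*F)/2 = 2 + (1/2 + F) = 5/2 + F)
r(q) = -255/2 (r(q) = 9*((5/2 + 6)*(1/(-1) + 2/(-3))) = 9*(17*(1*(-1) + 2*(-1/3))/2) = 9*(17*(-1 - 2/3)/2) = 9*((17/2)*(-5/3)) = 9*(-85/6) = -255/2)
-2844 - (-2303 + r(B)) = -2844 - (-2303 - 255/2) = -2844 - 1*(-4861/2) = -2844 + 4861/2 = -827/2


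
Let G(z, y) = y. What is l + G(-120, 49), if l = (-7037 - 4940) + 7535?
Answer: -4393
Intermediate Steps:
l = -4442 (l = -11977 + 7535 = -4442)
l + G(-120, 49) = -4442 + 49 = -4393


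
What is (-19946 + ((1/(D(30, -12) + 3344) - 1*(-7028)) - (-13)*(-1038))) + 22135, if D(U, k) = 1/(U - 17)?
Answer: -185934008/43473 ≈ -4277.0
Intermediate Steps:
D(U, k) = 1/(-17 + U)
(-19946 + ((1/(D(30, -12) + 3344) - 1*(-7028)) - (-13)*(-1038))) + 22135 = (-19946 + ((1/(1/(-17 + 30) + 3344) - 1*(-7028)) - (-13)*(-1038))) + 22135 = (-19946 + ((1/(1/13 + 3344) + 7028) - 1*13494)) + 22135 = (-19946 + ((1/(1/13 + 3344) + 7028) - 13494)) + 22135 = (-19946 + ((1/(43473/13) + 7028) - 13494)) + 22135 = (-19946 + ((13/43473 + 7028) - 13494)) + 22135 = (-19946 + (305528257/43473 - 13494)) + 22135 = (-19946 - 281096405/43473) + 22135 = -1148208863/43473 + 22135 = -185934008/43473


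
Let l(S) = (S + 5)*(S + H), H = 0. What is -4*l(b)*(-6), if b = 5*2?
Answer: 3600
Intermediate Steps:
b = 10
l(S) = S*(5 + S) (l(S) = (S + 5)*(S + 0) = (5 + S)*S = S*(5 + S))
-4*l(b)*(-6) = -40*(5 + 10)*(-6) = -40*15*(-6) = -4*150*(-6) = -600*(-6) = 3600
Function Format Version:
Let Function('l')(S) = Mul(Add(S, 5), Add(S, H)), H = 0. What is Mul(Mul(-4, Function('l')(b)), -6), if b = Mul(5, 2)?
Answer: 3600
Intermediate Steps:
b = 10
Function('l')(S) = Mul(S, Add(5, S)) (Function('l')(S) = Mul(Add(S, 5), Add(S, 0)) = Mul(Add(5, S), S) = Mul(S, Add(5, S)))
Mul(Mul(-4, Function('l')(b)), -6) = Mul(Mul(-4, Mul(10, Add(5, 10))), -6) = Mul(Mul(-4, Mul(10, 15)), -6) = Mul(Mul(-4, 150), -6) = Mul(-600, -6) = 3600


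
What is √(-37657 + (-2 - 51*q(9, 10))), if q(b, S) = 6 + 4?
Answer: 3*I*√4241 ≈ 195.37*I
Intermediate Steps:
q(b, S) = 10
√(-37657 + (-2 - 51*q(9, 10))) = √(-37657 + (-2 - 51*10)) = √(-37657 + (-2 - 510)) = √(-37657 - 512) = √(-38169) = 3*I*√4241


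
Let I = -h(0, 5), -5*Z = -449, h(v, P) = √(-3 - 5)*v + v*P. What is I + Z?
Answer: 449/5 ≈ 89.800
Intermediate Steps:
h(v, P) = P*v + 2*I*v*√2 (h(v, P) = √(-8)*v + P*v = (2*I*√2)*v + P*v = 2*I*v*√2 + P*v = P*v + 2*I*v*√2)
Z = 449/5 (Z = -⅕*(-449) = 449/5 ≈ 89.800)
I = 0 (I = -0*(5 + 2*I*√2) = -1*0 = 0)
I + Z = 0 + 449/5 = 449/5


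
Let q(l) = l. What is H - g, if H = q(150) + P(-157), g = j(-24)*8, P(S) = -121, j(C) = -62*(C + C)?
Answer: -23779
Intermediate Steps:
j(C) = -124*C
g = 23808 (g = -124*(-24)*8 = 2976*8 = 23808)
H = 29 (H = 150 - 121 = 29)
H - g = 29 - 1*23808 = 29 - 23808 = -23779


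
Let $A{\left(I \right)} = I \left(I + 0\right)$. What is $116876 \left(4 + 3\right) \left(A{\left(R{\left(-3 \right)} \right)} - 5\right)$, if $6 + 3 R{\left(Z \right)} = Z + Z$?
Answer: $8999452$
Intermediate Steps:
$R{\left(Z \right)} = -2 + \frac{2 Z}{3}$ ($R{\left(Z \right)} = -2 + \frac{Z + Z}{3} = -2 + \frac{2 Z}{3}$)
$A{\left(I \right)} = I^{2}$ ($A{\left(I \right)} = I I = I^{2}$)
$116876 \left(4 + 3\right) \left(A{\left(R{\left(-3 \right)} \right)} - 5\right) = 116876 \left(4 + 3\right) \left(\left(-2 + \frac{2}{3} \left(-3\right)\right)^{2} - 5\right) = 116876 \cdot 7 \left(\left(-2 - 2\right)^{2} - 5\right) = 116876 \cdot 7 \left(\left(-4\right)^{2} - 5\right) = 116876 \cdot 7 \left(16 - 5\right) = 116876 \cdot 7 \cdot 11 = 116876 \cdot 77 = 8999452$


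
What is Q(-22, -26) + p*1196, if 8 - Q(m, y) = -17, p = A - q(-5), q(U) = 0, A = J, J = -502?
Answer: -600367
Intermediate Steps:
A = -502
p = -502 (p = -502 - 1*0 = -502 + 0 = -502)
Q(m, y) = 25 (Q(m, y) = 8 - 1*(-17) = 8 + 17 = 25)
Q(-22, -26) + p*1196 = 25 - 502*1196 = 25 - 600392 = -600367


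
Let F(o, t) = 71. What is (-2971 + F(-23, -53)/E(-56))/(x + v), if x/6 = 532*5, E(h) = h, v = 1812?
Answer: -166447/995232 ≈ -0.16724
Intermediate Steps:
x = 15960 (x = 6*(532*5) = 6*2660 = 15960)
(-2971 + F(-23, -53)/E(-56))/(x + v) = (-2971 + 71/(-56))/(15960 + 1812) = (-2971 + 71*(-1/56))/17772 = (-2971 - 71/56)*(1/17772) = -166447/56*1/17772 = -166447/995232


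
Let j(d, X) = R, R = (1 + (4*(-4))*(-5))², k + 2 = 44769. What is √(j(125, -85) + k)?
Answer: 8*√802 ≈ 226.56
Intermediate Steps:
k = 44767 (k = -2 + 44769 = 44767)
R = 6561 (R = (1 - 16*(-5))² = (1 + 80)² = 81² = 6561)
j(d, X) = 6561
√(j(125, -85) + k) = √(6561 + 44767) = √51328 = 8*√802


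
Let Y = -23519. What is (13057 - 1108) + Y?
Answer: -11570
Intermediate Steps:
(13057 - 1108) + Y = (13057 - 1108) - 23519 = 11949 - 23519 = -11570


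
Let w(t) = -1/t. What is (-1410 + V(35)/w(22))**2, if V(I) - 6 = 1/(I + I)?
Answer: 2913948361/1225 ≈ 2.3787e+6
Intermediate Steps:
V(I) = 6 + 1/(2*I) (V(I) = 6 + 1/(I + I) = 6 + 1/(2*I))
(-1410 + V(35)/w(22))**2 = (-1410 + (6 + (1/2)/35)/((-1/22)))**2 = (-1410 + (6 + (1/2)*(1/35))/((-1*1/22)))**2 = (-1410 + (6 + 1/70)/(-1/22))**2 = (-1410 + (421/70)*(-22))**2 = (-1410 - 4631/35)**2 = (-53981/35)**2 = 2913948361/1225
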